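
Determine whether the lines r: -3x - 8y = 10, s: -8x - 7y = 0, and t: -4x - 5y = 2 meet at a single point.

Intersecting r and s: solving the 2×2 system gives (x, y) = (70/43, -80/43).
Substitute into t: (-4)(70/43) + (-5)(-80/43) = 120/43.
But t requires 2 ≠ 120/43, so the three lines have no common point.

No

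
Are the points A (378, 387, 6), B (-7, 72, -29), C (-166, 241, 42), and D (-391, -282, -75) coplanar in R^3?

No

The four points are coplanar iff the 3×3 determinant with rows AB, AC, AD is zero.
Rows: (-385, -315, -35), (-544, -146, 36), (-769, -669, -81).
Expanding along the first row: (-385)(35910) − (-315)(71748) + (-35)(251662) = -32900.
Nonzero ⇒ not coplanar.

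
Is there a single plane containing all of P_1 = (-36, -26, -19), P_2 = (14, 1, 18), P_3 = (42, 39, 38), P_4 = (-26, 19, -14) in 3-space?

No

The four points are coplanar iff the 3×3 determinant with rows P_1P_2, P_1P_3, P_1P_4 is zero.
Rows: (50, 27, 37), (78, 65, 57), (10, 45, 5).
Expanding along the first row: (50)(-2240) − (27)(-180) + (37)(2860) = -1320.
Nonzero ⇒ not coplanar.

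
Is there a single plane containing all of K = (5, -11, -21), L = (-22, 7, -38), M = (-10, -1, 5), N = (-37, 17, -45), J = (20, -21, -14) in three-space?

Yes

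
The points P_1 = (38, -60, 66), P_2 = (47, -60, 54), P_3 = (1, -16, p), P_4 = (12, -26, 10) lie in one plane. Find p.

Normal to plane P_1P_2P_4: n = (408, 816, 306); plane equation n·P = -13260.
Requiring n·P_3 = -13260: (306)p + (-12648) = -13260.
So p = -2.

-2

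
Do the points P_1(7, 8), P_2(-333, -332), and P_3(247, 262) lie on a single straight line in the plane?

No

P_1P_2 = (-340, -340), P_1P_3 = (240, 254).
If collinear, P_1P_3 would be a scalar multiple of P_1P_2. But (-340)·(254) ≠ (-340)·(240) (difference -4760), so they are not parallel; the points are not collinear.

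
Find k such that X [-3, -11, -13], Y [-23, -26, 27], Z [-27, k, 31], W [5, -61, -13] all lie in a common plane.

Normal to plane XYW: n = (2000, 320, 1120); plane equation n·P = -24080.
Requiring n·Z = -24080: (320)k + (-19280) = -24080.
So k = -15.

-15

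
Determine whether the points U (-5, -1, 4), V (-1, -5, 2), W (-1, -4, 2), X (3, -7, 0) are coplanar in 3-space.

Yes

The four points are coplanar iff the 3×3 determinant with rows UV, UW, UX is zero.
Rows: (4, -4, -2), (4, -3, -2), (8, -6, -4).
Expanding along the first row: (4)(0) − (-4)(0) + (-2)(0) = 0.
Zero determinant ⇒ coplanar.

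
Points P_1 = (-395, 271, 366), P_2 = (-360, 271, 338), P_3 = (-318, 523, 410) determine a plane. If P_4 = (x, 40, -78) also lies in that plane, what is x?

39

Coplanarity requires P_1P_2 · (P_1P_3 × P_1P_4) = 0.
P_1P_2 = (35, 0, -28), P_1P_3 = (77, 252, 44); the triple product is linear in x with coefficient 7056 and constant term -275184.
Setting it to zero: x = 39.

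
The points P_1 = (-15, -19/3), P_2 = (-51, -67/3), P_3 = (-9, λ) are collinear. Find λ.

The three points are collinear iff det[P_1P_2; P_1P_3] = 0.
This determinant is linear in λ: (-36)λ + (-132) = 0, so λ = -11/3.

-11/3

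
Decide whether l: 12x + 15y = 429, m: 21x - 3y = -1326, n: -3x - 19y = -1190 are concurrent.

Yes

Intersecting l and m: solving the 2×2 system gives (x, y) = (-53, 71).
Substitute into n: (-3)(-53) + (-19)(71) = -1190.
This equals -1190, so (-53, 71) lies on all three lines and they are concurrent.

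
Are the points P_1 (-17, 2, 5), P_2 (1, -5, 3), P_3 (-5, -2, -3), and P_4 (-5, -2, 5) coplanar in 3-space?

No

The four points are coplanar iff the 3×3 determinant with rows P_1P_2, P_1P_3, P_1P_4 is zero.
Rows: (18, -7, -2), (12, -4, -8), (12, -4, 0).
Expanding along the first row: (18)(-32) − (-7)(96) + (-2)(0) = 96.
Nonzero ⇒ not coplanar.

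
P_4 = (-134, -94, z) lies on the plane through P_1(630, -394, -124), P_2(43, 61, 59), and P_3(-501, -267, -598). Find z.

-208

Coplanarity requires P_1P_2 · (P_1P_3 × P_1P_4) = 0.
P_1P_2 = (-587, 455, 183), P_1P_3 = (-1131, 127, -474); the triple product is linear in z with coefficient 440056 and constant term 91531648.
Setting it to zero: z = -208.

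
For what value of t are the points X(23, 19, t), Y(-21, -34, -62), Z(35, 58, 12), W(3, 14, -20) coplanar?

The points are coplanar iff XY · (XZ × XW) = 0.
Expanding, this is linear in t: (-480)t + (-12960) = 0.
So t = -27.

-27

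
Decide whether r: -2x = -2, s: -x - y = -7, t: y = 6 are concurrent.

Yes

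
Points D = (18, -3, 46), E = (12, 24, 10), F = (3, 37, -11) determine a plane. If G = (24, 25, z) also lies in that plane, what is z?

The plane through D, E, F has equation −99x + 198y + 165z = 5214.
Substituting G: (165)z + (2574) = 5214, so z = 16.

16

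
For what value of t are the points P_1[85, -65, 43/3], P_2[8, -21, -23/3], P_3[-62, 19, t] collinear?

-83/3

Collinearity requires P_1P_2 × P_1P_3 = 0; each component is linear in t.
The x-component gives (44)t + (3652/3) = 0, so t = -83/3.
The remaining components then also vanish.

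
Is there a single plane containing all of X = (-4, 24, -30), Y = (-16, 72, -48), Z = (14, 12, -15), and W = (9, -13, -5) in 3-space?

A normal to the plane through X, Y, Z is n = XY × XZ = (504, -144, -720).
The plane has equation n·P = 16128. For W: n·W = 10008.
10008 ≠ 16128, so W is off the plane.

No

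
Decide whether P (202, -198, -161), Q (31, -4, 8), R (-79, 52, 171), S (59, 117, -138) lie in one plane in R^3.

No

A normal to the plane through P, Q, R is n = PQ × PR = (22158, 9283, 11764).
The plane has equation n·X = 743878. For S: n·S = 770001.
770001 ≠ 743878, so S is off the plane.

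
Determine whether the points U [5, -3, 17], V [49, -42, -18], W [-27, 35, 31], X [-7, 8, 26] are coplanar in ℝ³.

The four points are coplanar iff the 3×3 determinant with rows UV, UW, UX is zero.
Rows: (44, -39, -35), (-32, 38, 14), (-12, 11, 9).
Expanding along the first row: (44)(188) − (-39)(-120) + (-35)(104) = -48.
Nonzero ⇒ not coplanar.

No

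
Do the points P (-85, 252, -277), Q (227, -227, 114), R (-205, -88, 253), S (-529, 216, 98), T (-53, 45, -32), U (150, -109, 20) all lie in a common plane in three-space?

The plane through P, Q, R has normal n = PQ × PR = (-120930, -212280, -163560) and equation n·X = 2090610.
Checking the remaining points: n·S = 2090610, n·T = 2090610, n·U = 1727820.
Since n·U = 1727820 ≠ 2090610, U is off the plane and the points are not all coplanar.

No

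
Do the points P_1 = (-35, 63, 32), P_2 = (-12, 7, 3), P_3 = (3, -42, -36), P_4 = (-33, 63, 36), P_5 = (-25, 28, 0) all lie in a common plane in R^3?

The plane through P_1, P_2, P_3 has normal n = P_1P_2 × P_1P_3 = (763, 462, -287) and equation n·P = -6783.
Checking the remaining points: n·P_4 = -6405, n·P_5 = -6139.
Since n·P_4 = -6405 ≠ -6783, P_4 is off the plane and the points are not all coplanar.

No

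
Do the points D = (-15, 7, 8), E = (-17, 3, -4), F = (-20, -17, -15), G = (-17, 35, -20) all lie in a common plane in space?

A normal to the plane through D, E, F is n = DE × DF = (-196, 14, 28).
The plane has equation n·P = 3262. For G: n·G = 3262.
Equal, so G lies in the plane and all four are coplanar.

Yes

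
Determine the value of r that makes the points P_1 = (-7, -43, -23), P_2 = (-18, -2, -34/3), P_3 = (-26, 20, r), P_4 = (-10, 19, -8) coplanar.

The points are coplanar iff P_1P_2 · (P_1P_3 × P_1P_4) = 0.
Expanding, this is linear in r: (559)r + (7826/3) = 0.
So r = -14/3.

-14/3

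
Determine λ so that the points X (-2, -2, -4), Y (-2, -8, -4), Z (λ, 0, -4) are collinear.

-2

Direction XY = (0, -6, 0). From the y-coordinate of Z, the parameter along the line is τ = (0 − (-2))/(-6) = -1/3.
Then λ = (-2) + (-1/3)·(0) = -2.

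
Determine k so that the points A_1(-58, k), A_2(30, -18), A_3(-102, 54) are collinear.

30

The three points are collinear iff det[A_1A_2; A_1A_3] = 0.
This determinant is linear in k: (-132)k + (3960) = 0, so k = 30.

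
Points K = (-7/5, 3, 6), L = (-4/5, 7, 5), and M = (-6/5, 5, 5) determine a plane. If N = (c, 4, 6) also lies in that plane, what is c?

Coplanarity requires KL · (KM × KN) = 0.
KL = (3/5, 4, -1), KM = (1/5, 2, -1); the triple product is linear in c with coefficient -2 and constant term -12/5.
Setting it to zero: c = -6/5.

-6/5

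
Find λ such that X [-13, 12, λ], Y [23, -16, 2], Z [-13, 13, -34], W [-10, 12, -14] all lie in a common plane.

-46

Coplanarity ⇔ det[XY; XZ; XW] = 0.
Expanding, this is linear in λ: (51)λ + (2346) = 0.
So λ = -46.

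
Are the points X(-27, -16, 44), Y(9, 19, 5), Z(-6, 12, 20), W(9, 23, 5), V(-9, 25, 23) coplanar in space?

No

The plane through X, Y, Z has normal n = XY × XZ = (252, 45, 273) and equation n·P = 4488.
Checking the remaining points: n·W = 4668, n·V = 5136.
Since n·W = 4668 ≠ 4488, W is off the plane and the points are not all coplanar.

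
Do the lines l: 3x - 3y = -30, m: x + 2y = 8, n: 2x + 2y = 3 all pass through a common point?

No

Lines aᵢx + bᵢy = cᵢ with pairwise distinct directions are concurrent exactly when det[aᵢ bᵢ cᵢ] = 0.
Here the determinant is -9.
Nonzero, so no common point exists.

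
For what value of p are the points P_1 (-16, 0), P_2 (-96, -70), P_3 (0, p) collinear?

14

Collinearity: (P_3 − P_1) must be parallel to (P_2 − P_1) = (-80, -70).
Cross-multiplying the components: (p − 0)·(-80) = (16)·(-70).
Solving gives p = 14.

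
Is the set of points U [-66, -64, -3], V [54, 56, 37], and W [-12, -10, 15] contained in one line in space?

UV = (120, 120, 40), UW = (54, 54, 18).
Each component of UW is 9/20 times the corresponding component of UV, so UW = 9/20·UV and the points are collinear.

Yes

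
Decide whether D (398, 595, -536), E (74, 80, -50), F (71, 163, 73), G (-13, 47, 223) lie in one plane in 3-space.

The four points are coplanar iff the 3×3 determinant with rows DE, DF, DG is zero.
Rows: (-324, -515, 486), (-327, -432, 609), (-411, -548, 759).
Expanding along the first row: (-324)(5844) − (-515)(2106) + (486)(1644) = -9882.
Nonzero ⇒ not coplanar.

No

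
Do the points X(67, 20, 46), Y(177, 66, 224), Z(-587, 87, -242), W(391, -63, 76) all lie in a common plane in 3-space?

Yes

With X as base: XY = (110, 46, 178), XZ = (-654, 67, -288), XW = (324, -83, 30).
XZ × XW = (-21894, -73692, 32574).
XY · (XZ × XW) = 0.
The scalar triple product vanishes, so the four points are coplanar.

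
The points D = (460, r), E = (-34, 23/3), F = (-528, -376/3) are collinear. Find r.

422/3

The three points are collinear iff det[DE; DF] = 0.
This determinant is linear in r: (-494)r + (208468/3) = 0, so r = 422/3.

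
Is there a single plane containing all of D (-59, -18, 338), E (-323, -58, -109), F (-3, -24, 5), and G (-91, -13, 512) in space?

With D as base: DE = (-264, -40, -447), DF = (56, -6, -333), DG = (-32, 5, 174).
DF × DG = (621, 912, 88).
DE · (DF × DG) = -239760.
Since -239760 ≠ 0, the four points are not coplanar.

No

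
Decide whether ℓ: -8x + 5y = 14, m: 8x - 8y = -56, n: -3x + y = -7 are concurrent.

Yes

Lines aᵢx + bᵢy = cᵢ with pairwise distinct directions are concurrent exactly when det[aᵢ bᵢ cᵢ] = 0.
Here the determinant is 0.
It vanishes, so the lines are concurrent at (7, 14).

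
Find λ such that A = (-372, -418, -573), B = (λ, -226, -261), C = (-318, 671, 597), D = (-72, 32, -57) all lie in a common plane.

Normal to plane ACD: n = (35424, 323136, -302400); plane equation n·P = 25026624.
Requiring n·B = 25026624: (35424)λ + (5897664) = 25026624.
So λ = 540.

540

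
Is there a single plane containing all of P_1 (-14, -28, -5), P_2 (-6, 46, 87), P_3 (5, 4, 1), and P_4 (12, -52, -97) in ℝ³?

Yes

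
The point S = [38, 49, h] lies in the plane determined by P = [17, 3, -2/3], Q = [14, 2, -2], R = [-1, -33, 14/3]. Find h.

-26/3

Coplanarity requires PQ · (PR × PS) = 0.
PQ = (-3, -1, -4/3), PR = (-18, -36, 16/3); the triple product is linear in h with coefficient 90 and constant term 780.
Setting it to zero: h = -26/3.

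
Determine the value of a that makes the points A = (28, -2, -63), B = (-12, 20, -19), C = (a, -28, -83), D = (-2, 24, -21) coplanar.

Normal to plane ABD: n = (-220, 360, -380); plane equation n·P = 17060.
Requiring n·C = 17060: (-220)a + (21460) = 17060.
So a = 20.

20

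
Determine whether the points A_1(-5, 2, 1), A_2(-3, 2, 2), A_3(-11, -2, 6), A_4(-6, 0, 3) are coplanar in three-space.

No

A normal to the plane through A_1, A_2, A_3 is n = A_1A_2 × A_1A_3 = (4, -16, -8).
The plane has equation n·P = -60. For A_4: n·A_4 = -48.
-48 ≠ -60, so A_4 is off the plane.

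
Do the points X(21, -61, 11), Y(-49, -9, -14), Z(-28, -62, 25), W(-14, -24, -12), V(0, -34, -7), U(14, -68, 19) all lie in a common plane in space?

The plane through X, Y, Z has normal n = XY × XZ = (703, 2205, 2618) and equation n·P = -90944.
Checking the remaining points: n·W = -94178, n·V = -93296, n·U = -90356.
Since n·W = -94178 ≠ -90944, W is off the plane and the points are not all coplanar.

No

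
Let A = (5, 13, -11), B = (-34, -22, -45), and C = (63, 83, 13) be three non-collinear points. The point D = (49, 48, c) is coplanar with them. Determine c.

34

Coplanarity requires AB · (AC × AD) = 0.
AB = (-39, -35, -34), AC = (58, 70, 24); the triple product is linear in c with coefficient -700 and constant term 23800.
Setting it to zero: c = 34.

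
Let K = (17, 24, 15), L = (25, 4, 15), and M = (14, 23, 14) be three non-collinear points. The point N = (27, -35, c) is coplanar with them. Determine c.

11

A normal to the plane is n = KL × KM = (20, 8, -68).
N lies in the plane iff n · KN = 0.
This gives (-68)c + (748) = 0, so c = 11.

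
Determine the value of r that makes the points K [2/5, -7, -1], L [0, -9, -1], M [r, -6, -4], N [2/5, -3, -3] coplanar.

Normal to plane KLN: n = (4, -4/5, -8/5); plane equation n·P = 44/5.
Requiring n·M = 44/5: (4)r + (56/5) = 44/5.
So r = -3/5.

-3/5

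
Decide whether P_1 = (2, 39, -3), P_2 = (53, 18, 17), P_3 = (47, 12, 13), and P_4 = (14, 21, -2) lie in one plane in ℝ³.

No

The four points are coplanar iff the 3×3 determinant with rows P_1P_2, P_1P_3, P_1P_4 is zero.
Rows: (51, -21, 20), (45, -27, 16), (12, -18, 1).
Expanding along the first row: (51)(261) − (-21)(-147) + (20)(-486) = 504.
Nonzero ⇒ not coplanar.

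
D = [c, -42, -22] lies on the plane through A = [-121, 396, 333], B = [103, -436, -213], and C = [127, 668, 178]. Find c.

62

A normal to the plane is n = AB × AC = (277472, -100688, 267264).
D lies in the plane iff n · AD = 0.
This gives (277472)c + (-17203264) = 0, so c = 62.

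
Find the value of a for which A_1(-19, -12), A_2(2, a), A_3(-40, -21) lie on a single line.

Collinearity: (A_2 − A_1) must be parallel to (A_3 − A_1) = (-21, -9).
Cross-multiplying the components: (a − (-12))·(-21) = (21)·(-9).
Solving gives a = -3.

-3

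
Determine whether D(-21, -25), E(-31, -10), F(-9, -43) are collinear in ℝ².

Yes

DE = (-10, 15), DF = (12, -18).
Twice the signed area of △DEF is (-10)(-18) − (15)(12) = 0.
The triangle is degenerate (zero area), so the points are collinear.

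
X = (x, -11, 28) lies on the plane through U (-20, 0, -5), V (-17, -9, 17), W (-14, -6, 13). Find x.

The plane through U, V, W has equation −30x + 78y + 36z = 420.
Substituting X: (-30)x + (150) = 420, so x = -9.

-9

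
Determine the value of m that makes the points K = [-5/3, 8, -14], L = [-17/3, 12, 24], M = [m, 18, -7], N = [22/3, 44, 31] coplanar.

5/3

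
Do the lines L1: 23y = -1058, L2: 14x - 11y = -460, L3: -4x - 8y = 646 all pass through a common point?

Intersecting L1 and L2: solving the 2×2 system gives (x, y) = (-69, -46).
Substitute into L3: (-4)(-69) + (-8)(-46) = 644.
But L3 requires 646 ≠ 644, so the three lines have no common point.

No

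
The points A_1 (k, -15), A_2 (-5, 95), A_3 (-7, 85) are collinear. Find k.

-27

The three points are collinear iff det[A_1A_2; A_1A_3] = 0.
This determinant is linear in k: (10)k + (270) = 0, so k = -27.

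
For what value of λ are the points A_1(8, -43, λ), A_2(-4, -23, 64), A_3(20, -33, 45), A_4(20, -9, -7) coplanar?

Coplanarity ⇔ det[A_1A_2; A_1A_3; A_1A_4] = 0.
Expanding, this is linear in λ: (-576)λ + (50112) = 0.
So λ = 87.

87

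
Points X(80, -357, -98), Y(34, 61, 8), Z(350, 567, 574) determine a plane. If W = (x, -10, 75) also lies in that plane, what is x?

A normal to the plane is n = XY × XZ = (182952, 59532, -155364).
W lies in the plane iff n · XW = 0.
This gives (182952)x + (-20856528) = 0, so x = 114.

114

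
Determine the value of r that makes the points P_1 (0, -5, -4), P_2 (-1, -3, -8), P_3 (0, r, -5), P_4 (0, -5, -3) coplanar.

-5

Normal to plane P_1P_2P_4: n = (2, 1, 0); plane equation n·P = -5.
Requiring n·P_3 = -5: (1)r + (0) = -5.
So r = -5.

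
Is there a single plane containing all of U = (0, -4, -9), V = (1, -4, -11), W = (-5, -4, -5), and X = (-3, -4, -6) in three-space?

Yes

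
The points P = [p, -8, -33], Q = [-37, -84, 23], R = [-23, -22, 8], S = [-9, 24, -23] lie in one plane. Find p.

-13

Coplanarity ⇔ det[PQ; PR; PS] = 0.
Expanding, this is linear in p: (1232)p + (16016) = 0.
So p = -13.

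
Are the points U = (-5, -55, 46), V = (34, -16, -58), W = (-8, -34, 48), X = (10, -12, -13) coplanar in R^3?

A normal to the plane through U, V, W is n = UV × UW = (2262, 234, 936).
The plane has equation n·P = 18876. For X: n·X = 7644.
7644 ≠ 18876, so X is off the plane.

No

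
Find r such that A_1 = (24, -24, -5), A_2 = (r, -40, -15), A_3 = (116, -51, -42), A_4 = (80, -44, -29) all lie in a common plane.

Normal to plane A_1A_3A_4: n = (-92, 136, -328); plane equation n·P = -3832.
Requiring n·A_2 = -3832: (-92)r + (-520) = -3832.
So r = 36.

36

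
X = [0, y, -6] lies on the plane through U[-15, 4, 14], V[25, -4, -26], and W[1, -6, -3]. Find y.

-33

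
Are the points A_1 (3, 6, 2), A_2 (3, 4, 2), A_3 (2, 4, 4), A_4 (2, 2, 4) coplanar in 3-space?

A normal to the plane through A_1, A_2, A_3 is n = A_1A_2 × A_1A_3 = (-4, 0, -2).
The plane has equation n·P = -16. For A_4: n·A_4 = -16.
Equal, so A_4 lies in the plane and all four are coplanar.

Yes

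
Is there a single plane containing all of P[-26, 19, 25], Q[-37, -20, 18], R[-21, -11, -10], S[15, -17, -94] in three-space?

Yes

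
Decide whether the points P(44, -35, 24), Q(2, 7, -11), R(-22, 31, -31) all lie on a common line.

Yes

PQ = (-42, 42, -35), PR = (-66, 66, -55).
Each component of PR is 11/7 times the corresponding component of PQ, so PR = 11/7·PQ and the points are collinear.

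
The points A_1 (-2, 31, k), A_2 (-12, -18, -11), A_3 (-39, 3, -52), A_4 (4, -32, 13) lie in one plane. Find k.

The points are coplanar iff A_1A_2 · (A_1A_3 × A_1A_4) = 0.
Expanding, this is linear in k: (-42)k + (630) = 0.
So k = 15.

15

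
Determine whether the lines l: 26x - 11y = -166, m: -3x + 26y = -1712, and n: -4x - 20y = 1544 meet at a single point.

The three lines meet at one point iff the augmented coefficient matrix [aᵢ bᵢ cᵢ] has rank < 3, i.e. its determinant vanishes.
Here the determinant is 0.
It vanishes, so the lines are concurrent at (-36, -70).

Yes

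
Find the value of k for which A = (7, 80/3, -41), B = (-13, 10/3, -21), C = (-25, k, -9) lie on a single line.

-32/3

Direction AB = (-20, -70/3, 20). From the x-coordinate of C, the parameter along the line is τ = (-25 − 7)/(-20) = 8/5.
Then k = 80/3 + 8/5·(-70/3) = -32/3.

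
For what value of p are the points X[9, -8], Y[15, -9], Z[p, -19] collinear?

75

The three points are collinear iff det[XY; XZ] = 0.
This determinant is linear in p: (1)p + (-75) = 0, so p = 75.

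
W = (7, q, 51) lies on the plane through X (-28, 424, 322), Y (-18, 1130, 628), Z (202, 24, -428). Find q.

Coplanarity requires XY · (XZ × XW) = 0.
XY = (10, 706, 306), XZ = (230, -400, -750); the triple product is linear in q with coefficient 77880 and constant term -2180640.
Setting it to zero: q = 28.

28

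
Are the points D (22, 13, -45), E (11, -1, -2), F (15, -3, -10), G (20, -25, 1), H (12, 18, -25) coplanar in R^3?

The plane through D, E, F has normal n = DE × DF = (198, 84, 78) and equation n·P = 1938.
Checking the remaining points: n·G = 1938, n·H = 1938.
All equal 1938, so all 5 points lie in one plane.

Yes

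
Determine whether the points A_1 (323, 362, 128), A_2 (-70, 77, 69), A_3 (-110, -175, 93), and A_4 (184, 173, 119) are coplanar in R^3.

Yes

The four points are coplanar iff the 3×3 determinant with rows A_1A_2, A_1A_3, A_1A_4 is zero.
Rows: (-393, -285, -59), (-433, -537, -35), (-139, -189, -9).
Expanding along the first row: (-393)(-1782) − (-285)(-968) + (-59)(7194) = 0.
Zero determinant ⇒ coplanar.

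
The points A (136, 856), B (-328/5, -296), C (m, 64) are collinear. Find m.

-13/5

The three points are collinear iff det[AB; AC] = 0.
This determinant is linear in m: (1152)m + (14976/5) = 0, so m = -13/5.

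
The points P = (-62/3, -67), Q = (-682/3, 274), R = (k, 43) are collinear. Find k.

Collinearity: (R − P) must be parallel to (Q − P) = (-620/3, 341).
Cross-multiplying the components: (k − (-62/3))·(341) = (110)·(-620/3).
Solving gives k = -262/3.

-262/3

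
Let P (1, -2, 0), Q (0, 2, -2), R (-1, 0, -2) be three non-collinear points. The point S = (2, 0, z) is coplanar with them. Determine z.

0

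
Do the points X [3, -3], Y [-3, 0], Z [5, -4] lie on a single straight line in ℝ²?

Yes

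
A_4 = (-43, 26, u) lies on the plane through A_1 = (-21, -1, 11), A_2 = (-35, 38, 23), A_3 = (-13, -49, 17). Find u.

47

Coplanarity requires A_1A_2 · (A_1A_3 × A_1A_4) = 0.
A_1A_2 = (-14, 39, 12), A_1A_3 = (8, -48, 6); the triple product is linear in u with coefficient 360 and constant term -16920.
Setting it to zero: u = 47.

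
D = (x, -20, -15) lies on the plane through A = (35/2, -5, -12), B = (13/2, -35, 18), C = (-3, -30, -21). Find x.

A normal to the plane is n = AB × AC = (1020, -714, -340).
D lies in the plane iff n · AD = 0.
This gives (1020)x + (-6120) = 0, so x = 6.

6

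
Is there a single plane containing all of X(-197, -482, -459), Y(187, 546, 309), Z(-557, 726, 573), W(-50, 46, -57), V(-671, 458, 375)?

No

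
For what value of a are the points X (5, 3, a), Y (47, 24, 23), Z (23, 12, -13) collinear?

Direction YZ = (-24, -12, -36). From the x-coordinate of X, the parameter along the line is τ = (5 − 47)/(-24) = 7/4.
Then a = 23 + 7/4·(-36) = -40.

-40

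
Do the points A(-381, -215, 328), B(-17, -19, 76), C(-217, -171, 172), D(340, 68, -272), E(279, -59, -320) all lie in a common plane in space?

Yes

The plane through A, B, C has normal n = AB × AC = (-19488, 15456, -16128) and equation n·P = -1188096.
Checking the remaining points: n·D = -1188096, n·E = -1188096.
All equal -1188096, so all 5 points lie in one plane.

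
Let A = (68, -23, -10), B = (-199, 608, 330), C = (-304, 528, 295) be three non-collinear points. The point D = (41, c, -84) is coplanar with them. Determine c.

-170

A normal to the plane is n = AB × AC = (5115, -45045, 87615).
D lies in the plane iff n · AD = 0.
This gives (-45045)c + (-7657650) = 0, so c = -170.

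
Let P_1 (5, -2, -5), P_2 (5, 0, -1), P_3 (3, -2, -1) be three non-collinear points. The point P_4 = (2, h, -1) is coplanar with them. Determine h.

Coplanarity requires P_1P_2 · (P_1P_3 × P_1P_4) = 0.
P_1P_2 = (0, 2, 4), P_1P_3 = (-2, 0, 4); the triple product is linear in h with coefficient -8 and constant term -24.
Setting it to zero: h = -3.

-3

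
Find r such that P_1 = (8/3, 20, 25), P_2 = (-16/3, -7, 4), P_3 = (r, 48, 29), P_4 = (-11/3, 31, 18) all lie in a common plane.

Normal to plane P_1P_2P_4: n = (420, 77, -259); plane equation n·P = -3815.
Requiring n·P_3 = -3815: (420)r + (-3815) = -3815.
So r = 0.

0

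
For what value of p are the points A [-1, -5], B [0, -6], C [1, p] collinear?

The three points are collinear iff det[AB; AC] = 0.
This determinant is linear in p: (1)p + (7) = 0, so p = -7.

-7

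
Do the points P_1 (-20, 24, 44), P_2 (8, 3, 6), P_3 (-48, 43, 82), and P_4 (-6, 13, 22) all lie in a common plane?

No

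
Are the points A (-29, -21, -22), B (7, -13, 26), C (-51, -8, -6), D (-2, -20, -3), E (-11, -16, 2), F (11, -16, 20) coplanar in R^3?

No

The plane through A, B, C has normal n = AB × AC = (-496, -1632, 644) and equation n·P = 34488.
Checking the remaining points: n·D = 31700, n·E = 32856, n·F = 33536.
Since n·D = 31700 ≠ 34488, D is off the plane and the points are not all coplanar.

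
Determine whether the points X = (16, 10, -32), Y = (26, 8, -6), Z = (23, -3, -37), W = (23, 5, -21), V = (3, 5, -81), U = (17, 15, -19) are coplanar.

Yes

The plane through X, Y, Z has normal n = XY × XZ = (348, 232, -116) and equation n·P = 11600.
Checking the remaining points: n·W = 11600, n·V = 11600, n·U = 11600.
All equal 11600, so all 6 points lie in one plane.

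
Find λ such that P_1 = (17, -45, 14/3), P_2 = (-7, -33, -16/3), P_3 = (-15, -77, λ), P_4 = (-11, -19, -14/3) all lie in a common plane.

Coplanarity ⇔ det[P_1P_2; P_1P_3; P_1P_4] = 0.
Expanding, this is linear in λ: (288)λ + (5184) = 0.
So λ = -18.

-18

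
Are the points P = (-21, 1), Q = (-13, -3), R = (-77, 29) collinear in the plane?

Yes

PQ = (8, -4), PR = (-56, 28).
Checking proportionality: PR = -7·PQ, so the vectors are parallel and the points are collinear.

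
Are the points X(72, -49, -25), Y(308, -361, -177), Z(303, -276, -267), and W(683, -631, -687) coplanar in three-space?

The four points are coplanar iff the 3×3 determinant with rows XY, XZ, XW is zero.
Rows: (236, -312, -152), (231, -227, -242), (611, -582, -662).
Expanding along the first row: (236)(9430) − (-312)(-5060) + (-152)(4255) = 0.
Zero determinant ⇒ coplanar.

Yes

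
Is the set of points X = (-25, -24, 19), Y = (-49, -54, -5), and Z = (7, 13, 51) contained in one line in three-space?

XY = (-24, -30, -24), XZ = (32, 37, 32).
Comparing components 2 and 3: (-30)(32) − (-24)(37) = -72 ≠ 0, so XY and XZ are not parallel and the points are not collinear.

No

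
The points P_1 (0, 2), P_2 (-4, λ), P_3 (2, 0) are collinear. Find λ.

6

Collinearity: (P_2 − P_1) must be parallel to (P_3 − P_1) = (2, -2).
Cross-multiplying the components: (λ − 2)·(2) = (-4)·(-2).
Solving gives λ = 6.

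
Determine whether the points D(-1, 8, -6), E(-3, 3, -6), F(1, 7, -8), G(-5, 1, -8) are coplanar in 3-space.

No

The four points are coplanar iff the 3×3 determinant with rows DE, DF, DG is zero.
Rows: (-2, -5, 0), (2, -1, -2), (-4, -7, -2).
Expanding along the first row: (-2)(-12) − (-5)(-12) + (0)(-18) = -36.
Nonzero ⇒ not coplanar.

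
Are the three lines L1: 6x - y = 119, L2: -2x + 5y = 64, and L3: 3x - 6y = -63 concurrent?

No

Lines aᵢx + bᵢy = cᵢ with pairwise distinct directions are concurrent exactly when det[aᵢ bᵢ cᵢ] = 0.
Here the determinant is -9.
Nonzero, so no common point exists.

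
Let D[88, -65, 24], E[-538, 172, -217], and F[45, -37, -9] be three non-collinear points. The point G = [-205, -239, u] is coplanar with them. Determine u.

The plane through D, E, F has equation −1073x − 10295y − 7337z = 398663.
Substituting G: (-7337)u + (2680470) = 398663, so u = 311.

311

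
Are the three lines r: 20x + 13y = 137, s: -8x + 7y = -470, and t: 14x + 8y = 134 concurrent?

Intersecting r and s: solving the 2×2 system gives (x, y) = (7069/244, -2076/61).
Substitute into t: (14)(7069/244) + (8)(-2076/61) = 16267/122.
But t requires 134 ≠ 16267/122, so the three lines have no common point.

No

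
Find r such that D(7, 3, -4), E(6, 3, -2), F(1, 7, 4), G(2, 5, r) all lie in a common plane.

Coplanarity ⇔ det[DE; DF; DG] = 0.
Expanding, this is linear in r: (-4)r + (16) = 0.
So r = 4.

4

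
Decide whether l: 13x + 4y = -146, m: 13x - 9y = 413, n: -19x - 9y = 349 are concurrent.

Yes

Intersecting l and m: solving the 2×2 system gives (x, y) = (2, -43).
Substitute into n: (-19)(2) + (-9)(-43) = 349.
This equals 349, so (2, -43) lies on all three lines and they are concurrent.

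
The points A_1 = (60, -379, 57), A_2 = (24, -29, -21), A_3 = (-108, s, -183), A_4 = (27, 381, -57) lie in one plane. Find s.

Coplanarity ⇔ det[A_1A_2; A_1A_3; A_1A_4] = 0.
Expanding, this is linear in s: (1530)s + (41310) = 0.
So s = -27.

-27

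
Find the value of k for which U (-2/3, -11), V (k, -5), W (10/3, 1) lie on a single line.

4/3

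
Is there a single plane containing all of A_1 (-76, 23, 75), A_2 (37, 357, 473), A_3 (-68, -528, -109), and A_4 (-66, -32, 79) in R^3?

The four points are coplanar iff the 3×3 determinant with rows A_1A_2, A_1A_3, A_1A_4 is zero.
Rows: (113, 334, 398), (8, -551, -184), (10, -55, 4).
Expanding along the first row: (113)(-12324) − (334)(1872) + (398)(5070) = 0.
Zero determinant ⇒ coplanar.

Yes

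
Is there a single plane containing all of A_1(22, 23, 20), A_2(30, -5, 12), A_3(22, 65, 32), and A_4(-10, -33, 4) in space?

Yes

The four points are coplanar iff the 3×3 determinant with rows A_1A_2, A_1A_3, A_1A_4 is zero.
Rows: (8, -28, -8), (0, 42, 12), (-32, -56, -16).
Expanding along the first row: (8)(0) − (-28)(384) + (-8)(1344) = 0.
Zero determinant ⇒ coplanar.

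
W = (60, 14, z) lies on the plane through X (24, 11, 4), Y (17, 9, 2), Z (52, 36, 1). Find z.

Coplanarity requires XY · (XZ × XW) = 0.
XY = (-7, -2, -2), XZ = (28, 25, -3); the triple product is linear in z with coefficient -119 and constant term 2261.
Setting it to zero: z = 19.

19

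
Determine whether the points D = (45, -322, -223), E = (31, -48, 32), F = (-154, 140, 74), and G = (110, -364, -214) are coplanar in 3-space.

With D as base: DE = (-14, 274, 255), DF = (-199, 462, 297), DG = (65, -42, 9).
DF × DG = (16632, 21096, -21672).
DE · (DF × DG) = 21096.
Since 21096 ≠ 0, the four points are not coplanar.

No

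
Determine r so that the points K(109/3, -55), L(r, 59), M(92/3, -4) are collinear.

71/3

Collinearity: (L − K) must be parallel to (M − K) = (-17/3, 51).
Cross-multiplying the components: (r − 109/3)·(51) = (114)·(-17/3).
Solving gives r = 71/3.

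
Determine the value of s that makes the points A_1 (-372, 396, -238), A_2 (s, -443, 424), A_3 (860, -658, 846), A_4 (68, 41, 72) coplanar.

Normal to plane A_1A_3A_4: n = (58080, 95040, 26400); plane equation n·P = 9746880.
Requiring n·A_2 = 9746880: (58080)s + (-30909120) = 9746880.
So s = 700.

700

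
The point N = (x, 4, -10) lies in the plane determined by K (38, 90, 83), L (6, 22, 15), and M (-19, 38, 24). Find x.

The plane through K, L, M has equation 476x + 1988y − 2212z = 13412.
Substituting N: (476)x + (30072) = 13412, so x = -35.

-35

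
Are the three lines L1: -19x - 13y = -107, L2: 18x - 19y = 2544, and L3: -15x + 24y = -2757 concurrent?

Lines aᵢx + bᵢy = cᵢ with pairwise distinct directions are concurrent exactly when det[aᵢ bᵢ cᵢ] = 0.
Here the determinant is 0.
It vanishes, so the lines are concurrent at (59, -78).

Yes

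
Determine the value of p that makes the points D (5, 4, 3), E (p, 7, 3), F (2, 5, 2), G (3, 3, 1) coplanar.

Coplanarity ⇔ det[DE; DF; DG] = 0.
Expanding, this is linear in p: (-3)p + (3) = 0.
So p = 1.

1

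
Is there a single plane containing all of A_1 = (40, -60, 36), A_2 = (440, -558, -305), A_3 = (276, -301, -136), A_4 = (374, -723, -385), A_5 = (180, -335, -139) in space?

The plane through A_1, A_2, A_3 has normal n = A_1A_2 × A_1A_3 = (3475, -11676, 21128) and equation n·P = 1600168.
Checking the remaining points: n·A_4 = 1607118, n·A_5 = 1600168.
Since n·A_4 = 1607118 ≠ 1600168, A_4 is off the plane and the points are not all coplanar.

No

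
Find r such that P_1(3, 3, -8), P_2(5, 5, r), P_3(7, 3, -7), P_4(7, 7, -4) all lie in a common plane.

-6

Normal to plane P_1P_3P_4: n = (-4, -12, 16); plane equation n·P = -176.
Requiring n·P_2 = -176: (16)r + (-80) = -176.
So r = -6.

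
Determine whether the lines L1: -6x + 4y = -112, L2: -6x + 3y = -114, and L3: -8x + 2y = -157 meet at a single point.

No

Intersecting L1 and L2: solving the 2×2 system gives (x, y) = (20, 2).
Substitute into L3: (-8)(20) + (2)(2) = -156.
But L3 requires -157 ≠ -156, so the three lines have no common point.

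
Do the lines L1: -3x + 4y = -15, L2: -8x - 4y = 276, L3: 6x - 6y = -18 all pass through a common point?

The three lines meet at one point iff the augmented coefficient matrix [aᵢ bᵢ cᵢ] has rank < 3, i.e. its determinant vanishes.
Here the determinant is -216.
Nonzero, so no common point exists.

No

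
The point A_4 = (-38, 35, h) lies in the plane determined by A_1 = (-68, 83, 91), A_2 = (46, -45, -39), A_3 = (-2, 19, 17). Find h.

55

Coplanarity requires A_1A_2 · (A_1A_3 × A_1A_4) = 0.
A_1A_2 = (114, -128, -130), A_1A_3 = (66, -64, -74); the triple product is linear in h with coefficient 1152 and constant term -63360.
Setting it to zero: h = 55.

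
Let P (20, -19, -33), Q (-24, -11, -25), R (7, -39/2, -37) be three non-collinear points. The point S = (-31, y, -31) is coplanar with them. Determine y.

-13

Coplanarity requires PQ · (PR × PS) = 0.
PQ = (-44, 8, 8), PR = (-13, -1/2, -4); the triple product is linear in y with coefficient -280 and constant term -3640.
Setting it to zero: y = -13.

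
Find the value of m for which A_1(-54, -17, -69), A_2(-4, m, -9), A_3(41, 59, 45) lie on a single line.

23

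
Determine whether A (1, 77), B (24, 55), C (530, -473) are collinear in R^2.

No

AB = (23, -22), AC = (529, -550).
If collinear, AC would be a scalar multiple of AB. But (23)·(-550) ≠ (-22)·(529) (difference -1012), so they are not parallel; the points are not collinear.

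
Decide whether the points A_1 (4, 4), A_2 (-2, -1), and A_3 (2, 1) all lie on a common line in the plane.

No

A_1A_2 = (-6, -5), A_1A_3 = (-2, -3).
det[A_1A_2; A_1A_3] = (-6)(-3) − (-5)(-2) = 8.
The determinant is nonzero, so they are not collinear.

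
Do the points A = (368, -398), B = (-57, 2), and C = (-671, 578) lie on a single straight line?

No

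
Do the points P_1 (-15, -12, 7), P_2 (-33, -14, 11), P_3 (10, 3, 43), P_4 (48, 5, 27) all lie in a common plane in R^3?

Yes

The four points are coplanar iff the 3×3 determinant with rows P_1P_2, P_1P_3, P_1P_4 is zero.
Rows: (-18, -2, 4), (25, 15, 36), (63, 17, 20).
Expanding along the first row: (-18)(-312) − (-2)(-1768) + (4)(-520) = 0.
Zero determinant ⇒ coplanar.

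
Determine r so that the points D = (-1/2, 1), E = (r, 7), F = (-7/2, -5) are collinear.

Collinearity: (E − D) must be parallel to (F − D) = (-3, -6).
Cross-multiplying the components: (r − (-1/2))·(-6) = (6)·(-3).
Solving gives r = 5/2.

5/2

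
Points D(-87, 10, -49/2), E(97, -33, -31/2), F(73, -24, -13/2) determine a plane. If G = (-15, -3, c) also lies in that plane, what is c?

-19/2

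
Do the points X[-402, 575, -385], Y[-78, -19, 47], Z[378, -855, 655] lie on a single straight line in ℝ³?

XY = (324, -594, 432), XZ = (780, -1430, 1040).
Each component of XZ is 65/27 times the corresponding component of XY, so XZ = 65/27·XY and the points are collinear.

Yes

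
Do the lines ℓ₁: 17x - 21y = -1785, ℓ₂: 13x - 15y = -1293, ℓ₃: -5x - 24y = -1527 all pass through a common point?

Yes

Intersecting ℓ₁ and ℓ₂: solving the 2×2 system gives (x, y) = (-21, 68).
Substitute into ℓ₃: (-5)(-21) + (-24)(68) = -1527.
This equals -1527, so (-21, 68) lies on all three lines and they are concurrent.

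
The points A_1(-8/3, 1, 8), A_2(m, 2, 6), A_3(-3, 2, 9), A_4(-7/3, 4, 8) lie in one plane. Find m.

-5/3

The points are coplanar iff A_1A_2 · (A_1A_3 × A_1A_4) = 0.
Expanding, this is linear in m: (-3)m + (-5) = 0.
So m = -5/3.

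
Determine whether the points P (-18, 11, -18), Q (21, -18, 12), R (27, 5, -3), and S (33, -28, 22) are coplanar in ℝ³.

A normal to the plane through P, Q, R is n = PQ × PR = (-255, 765, 1071).
The plane has equation n·X = -6273. For S: n·S = -6273.
Equal, so S lies in the plane and all four are coplanar.

Yes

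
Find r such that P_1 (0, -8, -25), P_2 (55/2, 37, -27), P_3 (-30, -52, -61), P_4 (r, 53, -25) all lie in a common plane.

The points are coplanar iff P_1P_2 · (P_1P_3 × P_1P_4) = 0.
Expanding, this is linear in r: (-1708)r + (64050) = 0.
So r = 75/2.

75/2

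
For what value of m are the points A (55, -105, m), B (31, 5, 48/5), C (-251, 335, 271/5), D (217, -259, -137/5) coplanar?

The points are coplanar iff AB · (AC × AD) = 0.
Expanding, this is linear in m: (-13068)m + (-496584/5) = 0.
So m = -38/5.

-38/5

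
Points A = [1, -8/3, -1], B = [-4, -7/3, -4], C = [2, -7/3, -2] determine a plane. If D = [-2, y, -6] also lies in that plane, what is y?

A normal to the plane is n = AB × AC = (2/3, -8, -2).
D lies in the plane iff n · AD = 0.
This gives (-8)y + (-40/3) = 0, so y = -5/3.

-5/3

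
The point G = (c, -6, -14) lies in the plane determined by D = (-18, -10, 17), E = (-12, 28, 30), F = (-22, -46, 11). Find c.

-26

Coplanarity requires DE · (DF × DG) = 0.
DE = (6, 38, 13), DF = (-4, -36, -6); the triple product is linear in c with coefficient 240 and constant term 6240.
Setting it to zero: c = -26.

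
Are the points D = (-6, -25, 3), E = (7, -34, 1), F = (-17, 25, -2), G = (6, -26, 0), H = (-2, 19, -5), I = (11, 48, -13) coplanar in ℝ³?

Yes

The plane through D, E, F has normal n = DE × DF = (145, 87, 551) and equation n·P = -1392.
Checking the remaining points: n·G = -1392, n·H = -1392, n·I = -1392.
All equal -1392, so all 6 points lie in one plane.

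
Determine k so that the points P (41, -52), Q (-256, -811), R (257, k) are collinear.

500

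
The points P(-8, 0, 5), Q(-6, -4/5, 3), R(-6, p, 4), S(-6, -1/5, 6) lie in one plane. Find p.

Normal to plane PQS: n = (-6/5, -6, 6/5); plane equation n·X = 78/5.
Requiring n·R = 78/5: (-6)p + (12) = 78/5.
So p = -3/5.

-3/5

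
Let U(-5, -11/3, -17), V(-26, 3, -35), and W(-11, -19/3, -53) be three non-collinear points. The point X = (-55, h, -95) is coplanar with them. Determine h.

The plane through U, V, W has equation −288x − 648y + 96z = 2184.
Substituting X: (-648)h + (6720) = 2184, so h = 7.

7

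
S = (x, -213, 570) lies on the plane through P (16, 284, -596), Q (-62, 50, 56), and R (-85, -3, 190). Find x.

Coplanarity requires PQ · (PR × PS) = 0.
PQ = (-78, -234, 652), PR = (-101, -287, 786); the triple product is linear in x with coefficient 3200 and constant term 752000.
Setting it to zero: x = -235.

-235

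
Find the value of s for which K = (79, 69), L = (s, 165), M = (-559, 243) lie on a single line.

The three points are collinear iff det[KL; KM] = 0.
This determinant is linear in s: (174)s + (47502) = 0, so s = -273.

-273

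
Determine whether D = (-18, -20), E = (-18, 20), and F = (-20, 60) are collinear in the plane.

No

DE = (0, 40), DF = (-2, 80).
If collinear, DF would be a scalar multiple of DE. But (0)·(80) ≠ (40)·(-2) (difference 80), so they are not parallel; the points are not collinear.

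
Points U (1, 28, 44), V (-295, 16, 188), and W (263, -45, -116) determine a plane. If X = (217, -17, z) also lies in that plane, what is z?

-82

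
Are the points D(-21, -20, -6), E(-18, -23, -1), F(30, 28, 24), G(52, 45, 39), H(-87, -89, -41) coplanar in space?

Yes

The plane through D, E, F has normal n = DE × DF = (-330, 165, 297) and equation n·P = 1848.
Checking the remaining points: n·G = 1848, n·H = 1848.
All equal 1848, so all 5 points lie in one plane.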